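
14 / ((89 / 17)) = 238 / 89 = 2.67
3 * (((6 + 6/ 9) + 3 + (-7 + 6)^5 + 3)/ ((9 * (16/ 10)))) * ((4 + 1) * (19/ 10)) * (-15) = -16625/ 48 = -346.35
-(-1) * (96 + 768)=864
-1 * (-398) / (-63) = -398 / 63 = -6.32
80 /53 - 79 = -4107 /53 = -77.49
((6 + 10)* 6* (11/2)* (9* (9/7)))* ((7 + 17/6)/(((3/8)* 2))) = 560736/7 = 80105.14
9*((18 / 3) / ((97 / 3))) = 162 / 97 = 1.67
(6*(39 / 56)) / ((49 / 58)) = 3393 / 686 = 4.95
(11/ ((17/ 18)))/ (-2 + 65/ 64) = -1408/ 119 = -11.83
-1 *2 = -2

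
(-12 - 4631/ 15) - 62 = -5741/ 15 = -382.73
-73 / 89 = -0.82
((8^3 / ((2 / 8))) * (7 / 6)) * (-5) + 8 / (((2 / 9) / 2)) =-11874.67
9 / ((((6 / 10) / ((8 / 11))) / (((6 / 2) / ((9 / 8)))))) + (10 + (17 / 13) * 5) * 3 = 11255 / 143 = 78.71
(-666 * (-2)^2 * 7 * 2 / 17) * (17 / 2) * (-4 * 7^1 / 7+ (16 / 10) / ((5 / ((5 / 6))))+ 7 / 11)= 57752.29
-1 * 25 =-25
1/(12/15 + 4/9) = 45/56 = 0.80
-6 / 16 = -3 / 8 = -0.38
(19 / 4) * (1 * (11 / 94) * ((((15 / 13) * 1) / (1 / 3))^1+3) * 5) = 21945 / 1222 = 17.96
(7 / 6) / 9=7 / 54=0.13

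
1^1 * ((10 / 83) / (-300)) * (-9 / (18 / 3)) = 1 / 1660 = 0.00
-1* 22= -22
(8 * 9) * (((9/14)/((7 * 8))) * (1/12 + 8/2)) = 27/8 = 3.38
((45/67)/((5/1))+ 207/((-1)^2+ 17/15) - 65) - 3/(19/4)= 31.53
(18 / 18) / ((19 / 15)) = 15 / 19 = 0.79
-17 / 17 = -1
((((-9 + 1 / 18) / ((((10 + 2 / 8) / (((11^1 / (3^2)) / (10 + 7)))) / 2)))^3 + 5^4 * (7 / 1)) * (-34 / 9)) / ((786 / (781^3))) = -375045841014294172314372011 / 37440318051458073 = -10017164931.63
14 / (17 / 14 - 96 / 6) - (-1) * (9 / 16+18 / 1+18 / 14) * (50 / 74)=10691801 / 857808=12.46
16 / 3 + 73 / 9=121 / 9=13.44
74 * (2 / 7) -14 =50 / 7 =7.14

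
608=608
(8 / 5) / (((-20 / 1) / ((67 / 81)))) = -134 / 2025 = -0.07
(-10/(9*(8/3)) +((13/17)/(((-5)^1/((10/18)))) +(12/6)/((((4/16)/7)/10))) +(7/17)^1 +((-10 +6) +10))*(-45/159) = -1731685/10812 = -160.16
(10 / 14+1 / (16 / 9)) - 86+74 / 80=-46927 / 560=-83.80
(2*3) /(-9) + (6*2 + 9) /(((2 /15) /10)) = 4723 /3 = 1574.33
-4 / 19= -0.21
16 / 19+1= 35 / 19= 1.84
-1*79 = -79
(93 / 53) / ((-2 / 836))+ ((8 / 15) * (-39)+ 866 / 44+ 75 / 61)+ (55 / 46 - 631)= -5574996096 / 4089745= -1363.16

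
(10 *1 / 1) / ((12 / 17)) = 85 / 6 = 14.17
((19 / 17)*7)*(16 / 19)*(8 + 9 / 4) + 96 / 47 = 55588 / 799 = 69.57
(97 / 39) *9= 291 / 13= 22.38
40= 40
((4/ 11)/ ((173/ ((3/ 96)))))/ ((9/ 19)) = 19/ 137016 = 0.00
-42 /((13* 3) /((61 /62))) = -427 /403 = -1.06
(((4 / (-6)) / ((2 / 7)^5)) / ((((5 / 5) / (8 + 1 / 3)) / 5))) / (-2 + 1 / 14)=14706125 / 1944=7564.88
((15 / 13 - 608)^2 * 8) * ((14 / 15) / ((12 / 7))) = 12198318916 / 7605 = 1603986.71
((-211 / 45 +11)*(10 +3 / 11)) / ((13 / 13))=64.83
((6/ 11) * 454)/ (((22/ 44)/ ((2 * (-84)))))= -915264/ 11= -83205.82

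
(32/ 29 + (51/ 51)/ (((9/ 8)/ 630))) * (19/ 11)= 309168/ 319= 969.18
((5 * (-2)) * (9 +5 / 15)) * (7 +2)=-840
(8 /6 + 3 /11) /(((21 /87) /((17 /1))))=26129 /231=113.11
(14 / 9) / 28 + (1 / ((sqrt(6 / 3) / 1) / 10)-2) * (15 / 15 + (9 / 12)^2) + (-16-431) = -32405 / 72 + 125 * sqrt(2) / 16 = -439.02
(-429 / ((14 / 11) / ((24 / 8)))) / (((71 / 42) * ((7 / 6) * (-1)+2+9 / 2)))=-127413 / 1136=-112.16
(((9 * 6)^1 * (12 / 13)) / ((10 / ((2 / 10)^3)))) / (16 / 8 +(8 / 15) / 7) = 3402 / 177125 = 0.02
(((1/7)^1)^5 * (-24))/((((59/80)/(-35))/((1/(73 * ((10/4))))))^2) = -614400/6362735407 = -0.00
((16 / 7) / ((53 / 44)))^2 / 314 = 247808 / 21609637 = 0.01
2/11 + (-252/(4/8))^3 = -1408264702/11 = -128024063.82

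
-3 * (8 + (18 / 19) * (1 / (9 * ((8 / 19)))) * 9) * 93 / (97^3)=-11439 / 3650692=-0.00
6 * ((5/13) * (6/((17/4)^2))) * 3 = 2.30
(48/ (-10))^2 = 576/ 25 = 23.04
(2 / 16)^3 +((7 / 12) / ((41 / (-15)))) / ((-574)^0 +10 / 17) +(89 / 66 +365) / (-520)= -339168527 / 405250560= -0.84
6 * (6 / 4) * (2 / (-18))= -1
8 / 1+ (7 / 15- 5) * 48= -1048 / 5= -209.60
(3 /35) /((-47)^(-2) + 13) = 6627 /1005130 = 0.01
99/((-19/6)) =-594/19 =-31.26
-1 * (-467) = 467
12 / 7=1.71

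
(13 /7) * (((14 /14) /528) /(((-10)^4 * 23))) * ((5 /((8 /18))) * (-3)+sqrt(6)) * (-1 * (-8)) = -117 /28336000+13 * sqrt(6) /106260000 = -0.00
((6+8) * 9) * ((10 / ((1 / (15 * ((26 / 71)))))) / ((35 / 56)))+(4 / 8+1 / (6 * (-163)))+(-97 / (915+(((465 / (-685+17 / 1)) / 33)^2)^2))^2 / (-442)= 604604262358018516211704375704268162070388862012 / 54595248980079068662412865209720505365122275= 11074.30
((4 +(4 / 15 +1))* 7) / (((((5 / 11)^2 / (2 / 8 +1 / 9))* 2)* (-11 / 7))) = -553553 / 27000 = -20.50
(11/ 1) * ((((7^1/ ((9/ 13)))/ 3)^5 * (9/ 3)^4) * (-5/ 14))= -49031097115/ 354294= -138390.99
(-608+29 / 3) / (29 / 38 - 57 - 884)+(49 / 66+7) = 19758139 / 2358114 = 8.38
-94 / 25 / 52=-47 / 650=-0.07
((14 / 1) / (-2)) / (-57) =7 / 57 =0.12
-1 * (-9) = 9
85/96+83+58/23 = 190787/2208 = 86.41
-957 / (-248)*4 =957 / 62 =15.44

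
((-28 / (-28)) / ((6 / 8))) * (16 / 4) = 16 / 3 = 5.33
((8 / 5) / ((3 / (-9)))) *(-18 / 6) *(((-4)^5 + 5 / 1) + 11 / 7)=-512784 / 35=-14650.97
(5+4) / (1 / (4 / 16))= 9 / 4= 2.25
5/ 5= 1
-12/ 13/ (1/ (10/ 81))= -0.11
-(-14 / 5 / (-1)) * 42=-588 / 5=-117.60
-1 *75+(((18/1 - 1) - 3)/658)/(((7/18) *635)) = -15668607/208915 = -75.00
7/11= 0.64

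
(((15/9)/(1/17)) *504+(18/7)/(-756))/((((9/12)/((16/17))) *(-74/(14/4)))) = -33586552/39627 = -847.57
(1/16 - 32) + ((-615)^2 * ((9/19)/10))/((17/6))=32513587/5168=6291.33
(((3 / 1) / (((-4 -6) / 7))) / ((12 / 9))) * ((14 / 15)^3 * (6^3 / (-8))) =34.57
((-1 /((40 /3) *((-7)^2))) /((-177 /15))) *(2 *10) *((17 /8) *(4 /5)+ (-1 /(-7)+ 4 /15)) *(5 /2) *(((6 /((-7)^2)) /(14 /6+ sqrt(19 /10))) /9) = 11075 /90378442 - 6645 *sqrt(190) /1265298188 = 0.00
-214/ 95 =-2.25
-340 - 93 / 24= -2751 / 8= -343.88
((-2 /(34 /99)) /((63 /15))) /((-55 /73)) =1.84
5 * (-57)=-285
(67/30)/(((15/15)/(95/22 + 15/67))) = 10.14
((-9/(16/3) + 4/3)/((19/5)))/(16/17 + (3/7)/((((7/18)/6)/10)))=-70805/50947968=-0.00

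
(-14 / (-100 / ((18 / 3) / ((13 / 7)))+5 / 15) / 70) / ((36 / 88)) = 154 / 9645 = 0.02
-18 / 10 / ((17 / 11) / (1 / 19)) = -99 / 1615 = -0.06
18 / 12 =3 / 2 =1.50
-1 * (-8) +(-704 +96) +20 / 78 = -23390 / 39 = -599.74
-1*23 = -23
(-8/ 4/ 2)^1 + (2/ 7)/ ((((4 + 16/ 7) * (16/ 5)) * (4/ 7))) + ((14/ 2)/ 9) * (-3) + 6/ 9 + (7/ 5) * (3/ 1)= 1.56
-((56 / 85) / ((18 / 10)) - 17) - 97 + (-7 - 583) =-102566 / 153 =-670.37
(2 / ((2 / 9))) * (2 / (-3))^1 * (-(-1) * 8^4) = -24576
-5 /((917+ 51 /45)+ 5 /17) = -1275 /234199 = -0.01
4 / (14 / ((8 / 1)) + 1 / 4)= 2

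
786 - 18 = 768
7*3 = 21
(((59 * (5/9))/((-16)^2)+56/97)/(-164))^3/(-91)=3917337713108119/4480593696065266686885888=0.00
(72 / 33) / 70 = 12 / 385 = 0.03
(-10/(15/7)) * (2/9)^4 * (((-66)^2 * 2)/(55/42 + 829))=-3035648/25422417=-0.12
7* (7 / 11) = 49 / 11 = 4.45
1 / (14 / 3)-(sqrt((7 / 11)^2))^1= -65 / 154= -0.42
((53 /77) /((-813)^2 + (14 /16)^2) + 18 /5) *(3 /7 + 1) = 23452271620 /4560162607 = 5.14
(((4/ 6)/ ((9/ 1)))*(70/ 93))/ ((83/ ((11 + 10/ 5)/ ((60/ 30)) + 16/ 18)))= 9310/ 1875717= 0.00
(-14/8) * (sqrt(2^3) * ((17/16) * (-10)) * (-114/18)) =-333.08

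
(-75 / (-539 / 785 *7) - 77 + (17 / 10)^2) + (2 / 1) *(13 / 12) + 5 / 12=-31649267 / 565950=-55.92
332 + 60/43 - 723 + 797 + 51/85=87719/215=408.00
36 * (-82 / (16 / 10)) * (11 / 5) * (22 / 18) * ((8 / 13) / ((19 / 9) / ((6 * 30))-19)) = 64294560 / 399893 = 160.78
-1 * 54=-54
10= 10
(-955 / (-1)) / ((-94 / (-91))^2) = 7908355 / 8836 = 895.02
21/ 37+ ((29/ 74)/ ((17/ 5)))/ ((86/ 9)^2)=5292489/ 9304168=0.57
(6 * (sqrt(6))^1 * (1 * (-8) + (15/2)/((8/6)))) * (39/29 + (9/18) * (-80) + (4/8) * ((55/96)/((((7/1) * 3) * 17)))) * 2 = 1459888351 * sqrt(6)/1325184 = 2698.48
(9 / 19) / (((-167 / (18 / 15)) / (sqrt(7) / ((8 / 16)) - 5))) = 54 / 3173 - 108*sqrt(7) / 15865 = -0.00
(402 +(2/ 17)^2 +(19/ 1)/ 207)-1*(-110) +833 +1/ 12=321892957/ 239292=1345.19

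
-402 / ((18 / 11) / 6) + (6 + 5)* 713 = 6369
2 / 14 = 1 / 7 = 0.14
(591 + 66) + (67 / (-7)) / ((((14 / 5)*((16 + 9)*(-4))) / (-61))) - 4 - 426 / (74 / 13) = 41777101 / 72520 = 576.08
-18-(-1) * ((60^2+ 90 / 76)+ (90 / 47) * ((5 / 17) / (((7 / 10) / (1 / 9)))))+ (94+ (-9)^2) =798760923 / 212534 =3758.27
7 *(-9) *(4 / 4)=-63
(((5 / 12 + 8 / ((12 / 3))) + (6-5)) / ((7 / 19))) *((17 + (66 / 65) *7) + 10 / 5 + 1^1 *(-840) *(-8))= 341589163 / 5460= 62562.12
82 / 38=41 / 19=2.16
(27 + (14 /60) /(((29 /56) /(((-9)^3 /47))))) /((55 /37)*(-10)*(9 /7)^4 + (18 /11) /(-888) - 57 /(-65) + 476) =6929965070028 /151076310697523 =0.05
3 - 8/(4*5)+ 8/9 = 157/45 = 3.49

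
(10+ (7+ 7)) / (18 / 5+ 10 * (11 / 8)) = 480 / 347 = 1.38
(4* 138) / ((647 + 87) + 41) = 552 / 775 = 0.71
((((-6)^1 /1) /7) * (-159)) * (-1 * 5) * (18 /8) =-21465 /14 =-1533.21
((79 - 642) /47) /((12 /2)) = -563 /282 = -2.00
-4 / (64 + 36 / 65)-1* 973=-1020742 / 1049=-973.06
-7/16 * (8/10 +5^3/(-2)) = 4319/160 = 26.99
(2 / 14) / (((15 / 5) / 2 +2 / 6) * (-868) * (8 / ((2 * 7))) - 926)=-3 / 38542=-0.00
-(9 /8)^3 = -729 /512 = -1.42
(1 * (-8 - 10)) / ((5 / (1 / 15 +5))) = -456 / 25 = -18.24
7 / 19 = 0.37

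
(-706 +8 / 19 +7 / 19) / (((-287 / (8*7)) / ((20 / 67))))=2143840 / 52193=41.08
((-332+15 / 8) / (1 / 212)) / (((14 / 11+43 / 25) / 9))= -346433175 / 1646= -210469.73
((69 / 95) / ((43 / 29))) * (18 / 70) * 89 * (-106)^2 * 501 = 9022545090036 / 142975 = 63105753.38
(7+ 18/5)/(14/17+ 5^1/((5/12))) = 901/1090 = 0.83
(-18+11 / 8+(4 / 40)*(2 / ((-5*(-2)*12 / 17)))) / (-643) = 4979 / 192900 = 0.03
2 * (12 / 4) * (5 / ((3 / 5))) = 50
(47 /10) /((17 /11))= 517 /170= 3.04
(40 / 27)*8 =320 / 27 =11.85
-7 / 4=-1.75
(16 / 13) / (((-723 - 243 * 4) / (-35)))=112 / 4407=0.03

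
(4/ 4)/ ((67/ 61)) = 61/ 67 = 0.91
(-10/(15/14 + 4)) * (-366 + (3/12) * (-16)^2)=595.49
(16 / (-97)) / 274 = -8 / 13289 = -0.00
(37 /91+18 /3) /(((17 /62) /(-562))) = -20314052 /1547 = -13131.26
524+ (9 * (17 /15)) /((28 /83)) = 554.24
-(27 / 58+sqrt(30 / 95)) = -sqrt(114) / 19 - 27 / 58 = -1.03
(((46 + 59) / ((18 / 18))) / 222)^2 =1225 / 5476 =0.22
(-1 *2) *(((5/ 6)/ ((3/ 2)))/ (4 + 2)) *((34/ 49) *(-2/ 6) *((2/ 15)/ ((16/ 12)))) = 17/ 3969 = 0.00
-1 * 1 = -1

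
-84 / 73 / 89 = -84 / 6497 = -0.01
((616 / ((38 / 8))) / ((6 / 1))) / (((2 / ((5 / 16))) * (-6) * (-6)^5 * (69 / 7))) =2695 / 366996096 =0.00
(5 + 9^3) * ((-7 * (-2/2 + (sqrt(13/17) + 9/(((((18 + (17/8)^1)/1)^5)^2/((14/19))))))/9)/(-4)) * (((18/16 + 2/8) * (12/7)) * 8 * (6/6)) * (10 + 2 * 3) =-4103203428945804425791716640/95287421715111032570751 + 129184 * sqrt(221)/51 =-5405.29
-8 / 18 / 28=-1 / 63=-0.02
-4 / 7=-0.57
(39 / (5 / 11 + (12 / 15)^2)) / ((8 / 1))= 10725 / 2408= 4.45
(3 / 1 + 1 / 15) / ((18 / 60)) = 92 / 9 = 10.22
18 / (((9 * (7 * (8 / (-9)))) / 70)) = -45 / 2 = -22.50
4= 4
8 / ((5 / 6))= 48 / 5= 9.60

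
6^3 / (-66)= -36 / 11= -3.27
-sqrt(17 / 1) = -sqrt(17) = -4.12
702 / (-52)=-27 / 2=-13.50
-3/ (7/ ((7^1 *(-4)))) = 12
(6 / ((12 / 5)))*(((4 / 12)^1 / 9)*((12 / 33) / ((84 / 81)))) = 5 / 154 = 0.03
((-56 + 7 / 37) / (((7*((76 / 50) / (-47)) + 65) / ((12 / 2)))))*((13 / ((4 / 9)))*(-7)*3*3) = 53654430375 / 5632066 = 9526.60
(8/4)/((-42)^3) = -1/37044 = -0.00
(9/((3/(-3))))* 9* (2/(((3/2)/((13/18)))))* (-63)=4914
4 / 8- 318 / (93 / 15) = -50.79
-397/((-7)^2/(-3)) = 1191/49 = 24.31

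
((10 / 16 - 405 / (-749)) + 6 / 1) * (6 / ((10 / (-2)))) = -8.60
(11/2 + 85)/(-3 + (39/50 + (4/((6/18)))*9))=4525/5289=0.86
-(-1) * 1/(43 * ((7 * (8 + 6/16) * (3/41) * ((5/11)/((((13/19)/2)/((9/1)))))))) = 23452/51728355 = 0.00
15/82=0.18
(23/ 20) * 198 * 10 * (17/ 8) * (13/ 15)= 167739/ 40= 4193.48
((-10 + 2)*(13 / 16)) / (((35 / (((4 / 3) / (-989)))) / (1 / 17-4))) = -0.00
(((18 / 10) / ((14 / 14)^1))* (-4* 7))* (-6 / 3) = 504 / 5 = 100.80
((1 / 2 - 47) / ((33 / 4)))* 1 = -62 / 11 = -5.64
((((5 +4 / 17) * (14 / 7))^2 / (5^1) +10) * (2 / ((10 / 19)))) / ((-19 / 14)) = -645876 / 7225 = -89.39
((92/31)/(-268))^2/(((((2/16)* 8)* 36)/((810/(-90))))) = -529/17255716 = -0.00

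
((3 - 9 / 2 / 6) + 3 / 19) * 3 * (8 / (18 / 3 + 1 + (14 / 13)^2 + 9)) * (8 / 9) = 41236 / 13775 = 2.99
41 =41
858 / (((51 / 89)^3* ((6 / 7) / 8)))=42558.23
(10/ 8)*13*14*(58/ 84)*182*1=171535/ 6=28589.17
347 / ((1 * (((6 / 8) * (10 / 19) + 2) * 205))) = 13186 / 18655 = 0.71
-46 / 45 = -1.02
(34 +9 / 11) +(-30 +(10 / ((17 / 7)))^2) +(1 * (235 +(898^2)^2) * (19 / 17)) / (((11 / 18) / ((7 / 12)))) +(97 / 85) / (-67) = 1477651336523503667 / 2129930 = 693755821329.11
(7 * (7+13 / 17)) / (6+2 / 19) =4389 / 493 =8.90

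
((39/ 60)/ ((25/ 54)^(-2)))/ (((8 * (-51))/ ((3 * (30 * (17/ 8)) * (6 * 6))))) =-8125/ 3456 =-2.35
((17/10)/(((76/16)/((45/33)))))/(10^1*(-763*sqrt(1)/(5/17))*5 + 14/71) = -3621/962381882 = -0.00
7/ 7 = 1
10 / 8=5 / 4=1.25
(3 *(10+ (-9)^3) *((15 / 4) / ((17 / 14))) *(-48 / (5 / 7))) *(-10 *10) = -44764094.12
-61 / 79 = -0.77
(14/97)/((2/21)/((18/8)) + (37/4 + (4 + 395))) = 10584/29940893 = 0.00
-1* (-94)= 94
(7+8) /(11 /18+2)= 5.74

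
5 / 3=1.67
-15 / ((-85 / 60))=180 / 17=10.59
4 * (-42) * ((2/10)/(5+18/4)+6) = -1011.54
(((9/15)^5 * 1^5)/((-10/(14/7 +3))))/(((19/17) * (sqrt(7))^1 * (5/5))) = -4131 * sqrt(7)/831250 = -0.01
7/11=0.64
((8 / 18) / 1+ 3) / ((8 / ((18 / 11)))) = 31 / 44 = 0.70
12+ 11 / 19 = 239 / 19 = 12.58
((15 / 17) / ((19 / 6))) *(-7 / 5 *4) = -504 / 323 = -1.56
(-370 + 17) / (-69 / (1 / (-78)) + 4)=-353 / 5386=-0.07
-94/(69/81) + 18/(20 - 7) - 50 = -47530/299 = -158.96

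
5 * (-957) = -4785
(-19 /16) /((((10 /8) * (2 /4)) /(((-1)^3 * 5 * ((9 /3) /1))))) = 28.50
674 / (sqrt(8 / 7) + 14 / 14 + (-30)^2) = 4250918 / 5682599-1348 * sqrt(14) / 5682599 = 0.75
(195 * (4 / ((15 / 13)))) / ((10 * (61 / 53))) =17914 / 305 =58.73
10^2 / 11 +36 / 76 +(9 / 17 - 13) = -2.91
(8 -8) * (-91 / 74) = 0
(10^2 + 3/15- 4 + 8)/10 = 521/50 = 10.42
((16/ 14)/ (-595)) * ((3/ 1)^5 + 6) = -1992/ 4165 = -0.48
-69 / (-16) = 69 / 16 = 4.31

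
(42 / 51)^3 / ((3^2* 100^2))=343 / 55271250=0.00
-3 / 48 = -1 / 16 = -0.06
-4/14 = -2/7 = -0.29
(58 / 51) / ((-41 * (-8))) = 29 / 8364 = 0.00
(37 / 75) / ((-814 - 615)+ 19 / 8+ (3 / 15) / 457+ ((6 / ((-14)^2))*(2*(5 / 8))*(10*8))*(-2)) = -179144 / 520273035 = -0.00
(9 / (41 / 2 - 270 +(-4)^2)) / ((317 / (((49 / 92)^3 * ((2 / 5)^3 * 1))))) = -1058841 / 900595256500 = -0.00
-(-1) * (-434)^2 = 188356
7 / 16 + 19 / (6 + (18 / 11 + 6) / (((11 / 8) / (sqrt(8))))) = -425501 / 4114128 + 257488 * sqrt(2) / 257133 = 1.31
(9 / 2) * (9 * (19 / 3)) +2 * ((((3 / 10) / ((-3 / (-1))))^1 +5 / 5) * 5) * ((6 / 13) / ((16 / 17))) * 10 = 16143 / 52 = 310.44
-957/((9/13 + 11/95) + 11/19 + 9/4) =-1575860/5989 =-263.13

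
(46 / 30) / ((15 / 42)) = 322 / 75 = 4.29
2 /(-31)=-2 /31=-0.06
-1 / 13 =-0.08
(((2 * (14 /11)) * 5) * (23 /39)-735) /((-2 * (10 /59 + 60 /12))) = 3682721 /52338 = 70.36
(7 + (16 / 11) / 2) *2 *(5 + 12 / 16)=1955 / 22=88.86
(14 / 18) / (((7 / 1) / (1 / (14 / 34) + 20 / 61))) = 1177 / 3843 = 0.31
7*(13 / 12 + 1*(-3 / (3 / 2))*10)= -132.42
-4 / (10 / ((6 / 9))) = -0.27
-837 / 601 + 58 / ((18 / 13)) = 219044 / 5409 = 40.50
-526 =-526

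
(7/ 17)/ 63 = 1/ 153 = 0.01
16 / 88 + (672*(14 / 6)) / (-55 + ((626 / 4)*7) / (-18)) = -612586 / 45881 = -13.35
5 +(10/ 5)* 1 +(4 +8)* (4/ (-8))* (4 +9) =-71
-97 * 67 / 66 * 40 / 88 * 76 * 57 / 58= -11730695 / 3509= -3343.03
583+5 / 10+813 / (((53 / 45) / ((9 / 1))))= 720381 / 106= 6796.05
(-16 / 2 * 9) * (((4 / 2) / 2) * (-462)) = 33264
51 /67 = 0.76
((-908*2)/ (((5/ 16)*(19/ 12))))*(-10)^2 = -6973440/ 19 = -367023.16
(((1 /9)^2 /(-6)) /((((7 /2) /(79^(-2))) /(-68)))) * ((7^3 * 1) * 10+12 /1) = 234056 /10615941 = 0.02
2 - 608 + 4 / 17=-10298 / 17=-605.76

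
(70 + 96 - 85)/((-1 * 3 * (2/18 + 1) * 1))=-243/10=-24.30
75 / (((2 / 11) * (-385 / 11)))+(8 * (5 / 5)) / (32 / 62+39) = -11.58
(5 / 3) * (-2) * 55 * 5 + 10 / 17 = -916.08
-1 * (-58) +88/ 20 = 62.40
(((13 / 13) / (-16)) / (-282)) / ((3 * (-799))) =-1 / 10815264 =-0.00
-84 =-84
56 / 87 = 0.64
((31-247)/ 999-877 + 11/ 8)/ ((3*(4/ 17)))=-4407233/ 3552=-1240.78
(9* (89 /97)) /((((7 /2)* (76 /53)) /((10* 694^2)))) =102234465540 /12901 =7924538.06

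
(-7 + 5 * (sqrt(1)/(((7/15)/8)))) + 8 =86.71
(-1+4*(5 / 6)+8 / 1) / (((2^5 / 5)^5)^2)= 302734375 / 3377699720527872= 0.00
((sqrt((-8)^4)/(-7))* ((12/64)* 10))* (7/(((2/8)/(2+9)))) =-5280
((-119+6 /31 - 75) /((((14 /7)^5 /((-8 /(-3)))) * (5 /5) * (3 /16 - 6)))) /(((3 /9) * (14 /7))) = 12016 /2883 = 4.17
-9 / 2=-4.50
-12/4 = -3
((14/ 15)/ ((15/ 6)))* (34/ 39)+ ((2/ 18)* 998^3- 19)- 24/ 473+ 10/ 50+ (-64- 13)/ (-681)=3854068248355153/ 34895575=110445758.48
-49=-49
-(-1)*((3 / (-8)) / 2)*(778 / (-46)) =1167 / 368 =3.17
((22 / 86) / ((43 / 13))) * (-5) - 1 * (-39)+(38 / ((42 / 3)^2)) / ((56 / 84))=14099009 / 362404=38.90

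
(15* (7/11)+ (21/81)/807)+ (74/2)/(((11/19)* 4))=24469355/958716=25.52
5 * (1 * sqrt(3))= 5 * sqrt(3)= 8.66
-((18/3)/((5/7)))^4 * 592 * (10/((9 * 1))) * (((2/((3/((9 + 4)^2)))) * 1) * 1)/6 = -7686887936/125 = -61495103.49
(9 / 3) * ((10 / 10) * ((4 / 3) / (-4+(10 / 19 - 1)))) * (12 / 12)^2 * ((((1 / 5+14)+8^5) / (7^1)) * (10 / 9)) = -8304824 / 1785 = -4652.56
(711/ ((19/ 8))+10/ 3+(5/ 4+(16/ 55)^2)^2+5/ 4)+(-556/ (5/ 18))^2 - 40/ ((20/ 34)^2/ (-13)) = 4008211.09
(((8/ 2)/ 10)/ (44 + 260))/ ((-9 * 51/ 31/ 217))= -6727/ 348840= -0.02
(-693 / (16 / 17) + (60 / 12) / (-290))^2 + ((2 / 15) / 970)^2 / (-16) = 6177982042414342169 / 11394675360000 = 542181.49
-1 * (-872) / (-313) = -872 / 313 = -2.79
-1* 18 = -18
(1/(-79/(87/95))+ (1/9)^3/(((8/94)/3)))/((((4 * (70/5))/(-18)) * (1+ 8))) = -268171/204256080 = -0.00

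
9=9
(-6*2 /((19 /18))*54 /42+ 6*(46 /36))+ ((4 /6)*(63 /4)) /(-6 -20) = -152575 /20748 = -7.35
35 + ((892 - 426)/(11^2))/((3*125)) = 1588591/45375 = 35.01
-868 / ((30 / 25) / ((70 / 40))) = -7595 / 6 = -1265.83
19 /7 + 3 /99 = 634 /231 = 2.74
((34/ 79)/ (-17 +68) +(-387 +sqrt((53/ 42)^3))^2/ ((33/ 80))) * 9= 3243792.56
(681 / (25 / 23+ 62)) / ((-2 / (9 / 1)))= -140967 / 2902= -48.58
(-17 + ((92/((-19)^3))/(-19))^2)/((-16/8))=288720563233/33967126082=8.50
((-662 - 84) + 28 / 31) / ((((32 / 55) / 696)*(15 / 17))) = -62630227 / 62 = -1010164.95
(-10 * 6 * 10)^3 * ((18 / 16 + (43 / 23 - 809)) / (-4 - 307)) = -559797986.86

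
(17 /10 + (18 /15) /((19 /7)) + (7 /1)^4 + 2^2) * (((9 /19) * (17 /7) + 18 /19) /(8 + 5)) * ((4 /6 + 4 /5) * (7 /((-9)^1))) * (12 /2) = -2658.58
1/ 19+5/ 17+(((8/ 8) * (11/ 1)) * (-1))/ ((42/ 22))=-36731/ 6783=-5.42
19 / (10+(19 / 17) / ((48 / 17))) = 912 / 499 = 1.83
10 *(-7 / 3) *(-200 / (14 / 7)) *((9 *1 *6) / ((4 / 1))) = 31500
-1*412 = -412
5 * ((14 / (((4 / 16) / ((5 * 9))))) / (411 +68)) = 12600 / 479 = 26.30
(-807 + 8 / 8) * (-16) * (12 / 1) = 154752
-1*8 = -8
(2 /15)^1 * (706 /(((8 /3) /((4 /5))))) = 706 /25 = 28.24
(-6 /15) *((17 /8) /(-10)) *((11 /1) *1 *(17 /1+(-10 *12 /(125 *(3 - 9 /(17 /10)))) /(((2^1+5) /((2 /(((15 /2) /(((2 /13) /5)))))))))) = 15.90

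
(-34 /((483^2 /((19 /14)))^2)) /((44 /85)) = -521645 /234675242430552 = -0.00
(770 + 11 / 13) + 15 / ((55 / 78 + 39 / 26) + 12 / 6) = 1651049 / 2132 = 774.41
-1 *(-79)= 79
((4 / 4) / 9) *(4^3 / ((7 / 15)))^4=94371840000 / 2401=39305222.82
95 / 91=1.04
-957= -957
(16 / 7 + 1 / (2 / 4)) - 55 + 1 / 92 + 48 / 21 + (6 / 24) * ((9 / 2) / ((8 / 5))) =-491651 / 10304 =-47.71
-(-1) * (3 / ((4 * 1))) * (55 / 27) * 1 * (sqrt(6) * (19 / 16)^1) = 1045 * sqrt(6) / 576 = 4.44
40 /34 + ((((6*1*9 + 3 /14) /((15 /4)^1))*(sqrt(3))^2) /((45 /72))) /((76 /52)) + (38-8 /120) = 14683517 /169575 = 86.59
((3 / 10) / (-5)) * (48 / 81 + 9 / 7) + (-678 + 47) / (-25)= 79151 / 3150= 25.13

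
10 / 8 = 5 / 4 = 1.25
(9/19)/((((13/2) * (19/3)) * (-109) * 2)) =-0.00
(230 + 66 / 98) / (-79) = -11303 / 3871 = -2.92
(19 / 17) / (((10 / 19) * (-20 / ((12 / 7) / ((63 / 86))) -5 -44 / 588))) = -2281881 / 14637085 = -0.16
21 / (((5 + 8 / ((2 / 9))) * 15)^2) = 7 / 126075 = 0.00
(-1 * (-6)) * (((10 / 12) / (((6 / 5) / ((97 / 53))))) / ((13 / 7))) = 16975 / 4134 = 4.11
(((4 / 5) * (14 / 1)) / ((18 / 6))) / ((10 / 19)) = 532 / 75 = 7.09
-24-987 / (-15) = 209 / 5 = 41.80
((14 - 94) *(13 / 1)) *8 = -8320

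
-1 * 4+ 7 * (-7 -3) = -74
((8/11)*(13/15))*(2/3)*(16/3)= 2.24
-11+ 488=477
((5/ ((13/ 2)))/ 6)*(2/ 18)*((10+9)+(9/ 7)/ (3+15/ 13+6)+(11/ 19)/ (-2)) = 183725/ 684684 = 0.27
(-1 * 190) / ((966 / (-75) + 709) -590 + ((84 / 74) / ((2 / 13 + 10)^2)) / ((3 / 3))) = -510378000 / 285089119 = -1.79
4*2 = 8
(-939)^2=881721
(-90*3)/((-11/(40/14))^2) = -108000/5929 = -18.22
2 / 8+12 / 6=9 / 4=2.25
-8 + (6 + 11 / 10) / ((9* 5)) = -7.84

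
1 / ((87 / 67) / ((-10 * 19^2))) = -241870 / 87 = -2780.11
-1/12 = -0.08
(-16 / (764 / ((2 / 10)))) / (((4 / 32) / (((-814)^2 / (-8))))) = 2650384 / 955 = 2775.27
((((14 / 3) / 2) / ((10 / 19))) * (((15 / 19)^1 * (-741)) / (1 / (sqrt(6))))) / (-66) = 1729 * sqrt(6) / 44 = 96.25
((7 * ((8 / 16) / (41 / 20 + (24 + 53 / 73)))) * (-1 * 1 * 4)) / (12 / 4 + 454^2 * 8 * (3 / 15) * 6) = -14600 / 55252834317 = -0.00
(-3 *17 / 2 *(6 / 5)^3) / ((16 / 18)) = -12393 / 250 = -49.57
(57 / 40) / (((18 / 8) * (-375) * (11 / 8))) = -76 / 61875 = -0.00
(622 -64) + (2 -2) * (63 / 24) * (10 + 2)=558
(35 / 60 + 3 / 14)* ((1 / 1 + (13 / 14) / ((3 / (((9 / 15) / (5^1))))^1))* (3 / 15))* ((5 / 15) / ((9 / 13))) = 0.08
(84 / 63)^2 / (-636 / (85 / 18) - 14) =-680 / 56871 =-0.01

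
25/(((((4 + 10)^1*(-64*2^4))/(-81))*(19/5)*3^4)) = 125/272384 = 0.00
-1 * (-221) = 221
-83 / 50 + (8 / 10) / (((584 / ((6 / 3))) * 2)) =-3027 / 1825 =-1.66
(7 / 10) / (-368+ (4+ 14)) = -1 / 500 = -0.00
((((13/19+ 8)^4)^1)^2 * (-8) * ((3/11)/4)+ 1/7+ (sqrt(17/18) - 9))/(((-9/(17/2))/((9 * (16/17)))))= 16781020346041018336/118884941287 - 4 * sqrt(34)/3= 141153448.37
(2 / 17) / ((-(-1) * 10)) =0.01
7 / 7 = 1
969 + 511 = 1480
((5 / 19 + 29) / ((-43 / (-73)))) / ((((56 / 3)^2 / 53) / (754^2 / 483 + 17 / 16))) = 14688901237191 / 1650000128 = 8902.36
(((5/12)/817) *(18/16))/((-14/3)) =-45/366016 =-0.00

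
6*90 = 540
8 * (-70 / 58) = -9.66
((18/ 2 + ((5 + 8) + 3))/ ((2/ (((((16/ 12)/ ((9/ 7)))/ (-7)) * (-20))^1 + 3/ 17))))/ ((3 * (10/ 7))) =50435/ 5508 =9.16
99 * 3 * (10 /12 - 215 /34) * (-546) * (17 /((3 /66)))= 332972640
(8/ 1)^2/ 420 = 16/ 105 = 0.15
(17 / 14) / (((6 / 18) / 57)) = 2907 / 14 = 207.64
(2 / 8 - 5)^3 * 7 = -48013 / 64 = -750.20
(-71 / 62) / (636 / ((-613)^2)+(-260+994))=-26679599 / 17100535084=-0.00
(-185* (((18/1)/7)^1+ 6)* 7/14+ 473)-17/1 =-2358/7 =-336.86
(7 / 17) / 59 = 7 / 1003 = 0.01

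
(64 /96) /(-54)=-1 /81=-0.01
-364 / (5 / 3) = -1092 / 5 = -218.40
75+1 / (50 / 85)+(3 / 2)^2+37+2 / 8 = 581 / 5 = 116.20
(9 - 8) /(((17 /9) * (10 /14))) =63 /85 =0.74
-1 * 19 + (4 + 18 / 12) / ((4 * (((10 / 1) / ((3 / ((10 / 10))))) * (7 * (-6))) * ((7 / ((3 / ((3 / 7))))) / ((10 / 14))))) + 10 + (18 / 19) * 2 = -211889 / 29792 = -7.11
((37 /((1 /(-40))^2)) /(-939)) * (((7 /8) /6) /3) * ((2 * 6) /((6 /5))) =-259000 /8451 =-30.65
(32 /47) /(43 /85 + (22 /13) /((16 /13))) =21760 /60113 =0.36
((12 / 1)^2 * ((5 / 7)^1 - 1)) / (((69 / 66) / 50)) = -316800 / 161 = -1967.70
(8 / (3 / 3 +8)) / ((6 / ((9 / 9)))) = 4 / 27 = 0.15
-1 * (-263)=263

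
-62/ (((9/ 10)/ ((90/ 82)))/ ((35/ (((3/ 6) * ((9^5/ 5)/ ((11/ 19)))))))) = -11935000/ 45999171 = -0.26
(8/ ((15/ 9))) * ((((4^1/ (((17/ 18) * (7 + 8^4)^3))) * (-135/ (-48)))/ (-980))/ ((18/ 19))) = -513/ 575373098055910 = -0.00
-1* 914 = -914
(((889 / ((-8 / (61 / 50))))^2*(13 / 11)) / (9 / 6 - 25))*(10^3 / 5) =-38230197733 / 206800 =-184865.56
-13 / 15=-0.87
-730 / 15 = -146 / 3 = -48.67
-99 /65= -1.52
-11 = -11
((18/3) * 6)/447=12/149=0.08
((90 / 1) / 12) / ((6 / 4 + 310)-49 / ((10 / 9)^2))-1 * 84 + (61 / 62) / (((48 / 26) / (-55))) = -4581790867 / 40445328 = -113.28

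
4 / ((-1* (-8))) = 0.50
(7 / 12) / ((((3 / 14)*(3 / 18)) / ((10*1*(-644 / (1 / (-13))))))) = 4102280 / 3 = 1367426.67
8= 8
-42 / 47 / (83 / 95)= -3990 / 3901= -1.02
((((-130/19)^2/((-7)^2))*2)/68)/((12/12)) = 8450/300713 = 0.03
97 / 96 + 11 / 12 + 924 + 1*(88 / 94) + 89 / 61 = 255503995 / 275232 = 928.32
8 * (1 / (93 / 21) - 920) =-228104 / 31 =-7358.19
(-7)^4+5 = 2406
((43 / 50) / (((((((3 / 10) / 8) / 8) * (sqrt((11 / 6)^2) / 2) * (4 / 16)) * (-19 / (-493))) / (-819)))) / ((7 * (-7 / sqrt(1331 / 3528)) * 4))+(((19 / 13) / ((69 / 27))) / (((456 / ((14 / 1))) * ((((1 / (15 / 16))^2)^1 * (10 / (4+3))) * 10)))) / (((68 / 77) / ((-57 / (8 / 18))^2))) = 26809289199 / 1332477952+52912704 * sqrt(22) / 4655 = 53335.39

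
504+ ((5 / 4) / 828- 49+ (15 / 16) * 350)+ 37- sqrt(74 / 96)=2716259 / 3312- sqrt(111) / 12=819.25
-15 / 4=-3.75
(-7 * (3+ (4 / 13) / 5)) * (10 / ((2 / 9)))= -12537 / 13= -964.38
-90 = -90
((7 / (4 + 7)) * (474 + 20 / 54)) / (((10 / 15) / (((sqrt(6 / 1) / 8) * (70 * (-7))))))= -2745715 * sqrt(6) / 99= -67935.36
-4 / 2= -2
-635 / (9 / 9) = -635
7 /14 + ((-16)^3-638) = -9467 /2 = -4733.50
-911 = -911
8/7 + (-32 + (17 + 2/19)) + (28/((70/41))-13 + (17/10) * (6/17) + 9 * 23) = 197.25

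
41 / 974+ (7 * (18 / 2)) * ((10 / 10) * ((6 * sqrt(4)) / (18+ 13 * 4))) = 52801 / 4870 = 10.84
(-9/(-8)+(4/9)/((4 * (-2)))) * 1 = 77/72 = 1.07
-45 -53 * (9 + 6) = -840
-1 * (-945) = 945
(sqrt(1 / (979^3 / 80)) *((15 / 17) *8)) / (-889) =-0.00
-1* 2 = -2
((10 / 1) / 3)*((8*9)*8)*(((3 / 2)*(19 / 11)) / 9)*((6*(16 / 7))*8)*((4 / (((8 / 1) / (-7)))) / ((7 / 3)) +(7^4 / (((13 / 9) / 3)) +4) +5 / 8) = 302895482880 / 1001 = 302592889.99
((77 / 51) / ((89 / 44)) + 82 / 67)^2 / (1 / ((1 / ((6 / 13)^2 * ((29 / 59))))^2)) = 8923851877485565969 / 25200605564084196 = 354.11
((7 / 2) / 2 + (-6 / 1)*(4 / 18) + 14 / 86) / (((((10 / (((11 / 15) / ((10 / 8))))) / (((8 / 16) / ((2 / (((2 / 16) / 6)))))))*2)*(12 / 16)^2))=3289 / 20898000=0.00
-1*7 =-7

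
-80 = -80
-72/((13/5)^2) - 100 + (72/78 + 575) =465.27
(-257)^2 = 66049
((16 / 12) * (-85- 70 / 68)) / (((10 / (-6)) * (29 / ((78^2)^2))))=43307615520 / 493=87845061.91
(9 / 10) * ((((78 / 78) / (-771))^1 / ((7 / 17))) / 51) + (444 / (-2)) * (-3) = 11981339 / 17990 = 666.00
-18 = -18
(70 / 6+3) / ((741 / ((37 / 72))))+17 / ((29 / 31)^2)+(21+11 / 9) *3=2897502605 / 33651774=86.10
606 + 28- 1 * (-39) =673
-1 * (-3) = 3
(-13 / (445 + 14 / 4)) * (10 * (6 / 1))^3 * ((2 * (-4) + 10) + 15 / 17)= -7056000 / 391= -18046.04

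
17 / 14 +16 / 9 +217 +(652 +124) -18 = 977.99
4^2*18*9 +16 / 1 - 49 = 2559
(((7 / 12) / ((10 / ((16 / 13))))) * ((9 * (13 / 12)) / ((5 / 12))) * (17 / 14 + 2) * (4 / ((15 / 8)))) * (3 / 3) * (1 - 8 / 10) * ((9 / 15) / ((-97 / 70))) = -12096 / 12125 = -1.00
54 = 54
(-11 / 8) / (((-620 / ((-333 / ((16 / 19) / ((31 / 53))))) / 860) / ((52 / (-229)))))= 100.17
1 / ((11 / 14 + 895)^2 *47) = 196 / 7392004007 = 0.00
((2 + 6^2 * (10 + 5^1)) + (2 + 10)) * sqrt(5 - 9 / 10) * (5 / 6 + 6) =11357 * sqrt(410) / 30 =7665.39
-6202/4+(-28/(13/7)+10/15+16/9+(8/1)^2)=-350797/234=-1499.13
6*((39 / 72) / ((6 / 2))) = 13 / 12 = 1.08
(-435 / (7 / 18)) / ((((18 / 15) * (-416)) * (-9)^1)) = -725 / 2912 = -0.25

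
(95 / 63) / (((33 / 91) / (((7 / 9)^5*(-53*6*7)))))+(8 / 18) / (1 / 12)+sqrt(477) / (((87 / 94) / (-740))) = -69560*sqrt(53) / 29 -15370252718 / 5845851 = -20091.48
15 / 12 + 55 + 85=565 / 4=141.25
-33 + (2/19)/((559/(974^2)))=1546859/10621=145.64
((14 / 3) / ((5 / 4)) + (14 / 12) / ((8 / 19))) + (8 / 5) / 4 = 1657 / 240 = 6.90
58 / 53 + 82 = 4404 / 53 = 83.09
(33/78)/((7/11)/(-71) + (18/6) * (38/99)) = 25773/69602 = 0.37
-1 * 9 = -9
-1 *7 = -7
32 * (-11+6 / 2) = -256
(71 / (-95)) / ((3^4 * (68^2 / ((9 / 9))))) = -71 / 35581680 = -0.00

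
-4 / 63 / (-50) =2 / 1575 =0.00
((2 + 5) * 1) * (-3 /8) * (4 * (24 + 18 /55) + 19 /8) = -921081 /3520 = -261.67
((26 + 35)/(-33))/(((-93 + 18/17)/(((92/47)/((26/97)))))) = 4627094/31514769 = 0.15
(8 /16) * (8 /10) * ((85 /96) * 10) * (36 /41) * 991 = 3081.77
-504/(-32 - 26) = 252/29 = 8.69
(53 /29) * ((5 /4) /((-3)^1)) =-0.76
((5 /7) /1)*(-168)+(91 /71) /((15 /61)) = -122249 /1065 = -114.79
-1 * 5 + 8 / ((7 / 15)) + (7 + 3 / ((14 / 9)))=21.07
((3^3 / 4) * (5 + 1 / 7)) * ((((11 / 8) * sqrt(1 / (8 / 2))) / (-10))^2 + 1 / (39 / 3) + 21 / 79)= 2219918481 / 184038400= 12.06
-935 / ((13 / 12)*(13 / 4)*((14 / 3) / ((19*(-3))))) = 3837240 / 1183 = 3243.65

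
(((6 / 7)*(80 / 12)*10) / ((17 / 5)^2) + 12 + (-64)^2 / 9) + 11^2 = 10797739 / 18207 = 593.05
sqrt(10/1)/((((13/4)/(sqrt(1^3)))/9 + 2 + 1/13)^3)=102503232 * sqrt(10)/1485446221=0.22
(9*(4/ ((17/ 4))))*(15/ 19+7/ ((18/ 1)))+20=9684/ 323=29.98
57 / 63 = 19 / 21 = 0.90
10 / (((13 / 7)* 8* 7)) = 5 / 52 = 0.10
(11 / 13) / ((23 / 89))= 979 / 299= 3.27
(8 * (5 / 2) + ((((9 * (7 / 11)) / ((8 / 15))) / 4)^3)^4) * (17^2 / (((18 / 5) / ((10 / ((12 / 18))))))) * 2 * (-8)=-3665063587153228186169343403248562837625 / 1356885587321249879321147867136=-2701085206.74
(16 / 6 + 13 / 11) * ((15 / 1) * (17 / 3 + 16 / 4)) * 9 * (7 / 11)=386715 / 121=3195.99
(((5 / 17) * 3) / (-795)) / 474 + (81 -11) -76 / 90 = 443018081 / 6406110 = 69.16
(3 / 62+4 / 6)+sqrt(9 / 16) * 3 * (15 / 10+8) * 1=16435 / 744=22.09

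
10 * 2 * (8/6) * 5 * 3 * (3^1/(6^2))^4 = 25/1296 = 0.02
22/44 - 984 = -1967/2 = -983.50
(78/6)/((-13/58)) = -58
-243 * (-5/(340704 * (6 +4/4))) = 135/264992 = 0.00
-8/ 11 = -0.73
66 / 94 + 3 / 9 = 1.04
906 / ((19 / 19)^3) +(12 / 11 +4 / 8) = 19967 / 22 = 907.59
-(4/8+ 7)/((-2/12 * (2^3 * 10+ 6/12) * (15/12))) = 72/161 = 0.45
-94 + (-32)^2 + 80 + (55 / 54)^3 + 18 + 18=164873719 / 157464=1047.06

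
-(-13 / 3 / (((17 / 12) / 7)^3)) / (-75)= -856128 / 122825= -6.97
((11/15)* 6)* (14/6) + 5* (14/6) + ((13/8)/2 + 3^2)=7619/240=31.75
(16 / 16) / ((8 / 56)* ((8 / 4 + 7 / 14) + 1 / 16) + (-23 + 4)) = -112 / 2087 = -0.05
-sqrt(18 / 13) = -3* sqrt(26) / 13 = -1.18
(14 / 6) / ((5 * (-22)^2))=7 / 7260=0.00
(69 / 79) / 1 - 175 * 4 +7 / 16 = -883143 / 1264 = -698.69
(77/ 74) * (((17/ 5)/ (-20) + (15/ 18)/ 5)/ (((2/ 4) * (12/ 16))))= -77/ 8325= -0.01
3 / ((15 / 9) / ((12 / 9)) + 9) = 12 / 41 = 0.29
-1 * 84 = -84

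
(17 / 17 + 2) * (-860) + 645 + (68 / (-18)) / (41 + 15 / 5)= -383147 / 198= -1935.09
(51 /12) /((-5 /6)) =-5.10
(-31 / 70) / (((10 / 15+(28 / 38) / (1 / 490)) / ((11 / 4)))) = -19437 / 5773040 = -0.00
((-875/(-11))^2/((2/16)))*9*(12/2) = 330750000/121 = 2733471.07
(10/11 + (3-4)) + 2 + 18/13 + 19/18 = 11195/2574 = 4.35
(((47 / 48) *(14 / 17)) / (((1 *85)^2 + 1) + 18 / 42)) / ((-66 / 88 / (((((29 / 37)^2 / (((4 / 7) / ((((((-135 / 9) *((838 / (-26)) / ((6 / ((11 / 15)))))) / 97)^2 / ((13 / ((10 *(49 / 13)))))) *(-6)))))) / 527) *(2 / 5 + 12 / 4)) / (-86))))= -14112289273922609 / 182181761883827089553520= -7.746e-8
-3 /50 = -0.06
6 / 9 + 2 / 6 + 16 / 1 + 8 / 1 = 25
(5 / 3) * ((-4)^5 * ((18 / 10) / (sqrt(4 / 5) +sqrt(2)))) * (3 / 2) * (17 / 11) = -391680 / (22 * sqrt(5) +55 * sqrt(2)) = -3084.70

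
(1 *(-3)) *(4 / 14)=-6 / 7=-0.86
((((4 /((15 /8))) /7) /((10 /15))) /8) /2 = 1 /35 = 0.03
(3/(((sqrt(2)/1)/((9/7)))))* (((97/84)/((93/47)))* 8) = 12.73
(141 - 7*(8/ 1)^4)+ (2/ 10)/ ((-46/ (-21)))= -6562109/ 230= -28530.91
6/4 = 3/2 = 1.50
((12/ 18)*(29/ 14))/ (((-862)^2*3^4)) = 29/ 1263917844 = 0.00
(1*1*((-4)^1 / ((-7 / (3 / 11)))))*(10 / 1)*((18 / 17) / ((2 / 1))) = 1080 / 1309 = 0.83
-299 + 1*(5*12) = -239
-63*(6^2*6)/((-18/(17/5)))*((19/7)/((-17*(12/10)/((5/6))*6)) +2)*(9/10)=458397/100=4583.97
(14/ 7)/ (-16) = -1/ 8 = -0.12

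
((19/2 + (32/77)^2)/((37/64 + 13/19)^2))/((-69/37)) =-1045868914688/321311334575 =-3.26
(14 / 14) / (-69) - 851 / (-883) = 57836 / 60927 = 0.95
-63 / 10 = -6.30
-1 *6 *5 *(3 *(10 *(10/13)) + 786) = -315540/13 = -24272.31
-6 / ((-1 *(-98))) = -3 / 49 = -0.06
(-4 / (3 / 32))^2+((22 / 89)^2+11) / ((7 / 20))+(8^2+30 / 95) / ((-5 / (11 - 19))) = 1954.95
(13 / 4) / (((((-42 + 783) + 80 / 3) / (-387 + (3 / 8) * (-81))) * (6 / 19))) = -117819 / 21056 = -5.60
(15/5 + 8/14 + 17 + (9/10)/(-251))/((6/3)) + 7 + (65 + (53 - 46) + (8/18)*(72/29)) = 90.39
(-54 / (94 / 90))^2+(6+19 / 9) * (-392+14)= -867894 / 2209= -392.89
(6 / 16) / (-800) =-3 / 6400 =-0.00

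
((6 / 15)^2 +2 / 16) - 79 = -15743 / 200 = -78.72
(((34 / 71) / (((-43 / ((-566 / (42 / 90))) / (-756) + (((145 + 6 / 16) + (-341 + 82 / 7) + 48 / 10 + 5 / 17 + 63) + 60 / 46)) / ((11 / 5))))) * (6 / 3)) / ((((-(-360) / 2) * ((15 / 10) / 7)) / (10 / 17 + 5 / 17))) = -390383784 / 927457531727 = -0.00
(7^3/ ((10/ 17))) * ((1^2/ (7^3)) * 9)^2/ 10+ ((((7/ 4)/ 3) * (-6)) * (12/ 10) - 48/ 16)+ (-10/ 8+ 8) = -7029/ 17150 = -0.41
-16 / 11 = -1.45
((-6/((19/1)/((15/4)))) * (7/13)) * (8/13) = -1260/3211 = -0.39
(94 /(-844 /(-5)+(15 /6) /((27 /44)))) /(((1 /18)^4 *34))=333036360 /198373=1678.84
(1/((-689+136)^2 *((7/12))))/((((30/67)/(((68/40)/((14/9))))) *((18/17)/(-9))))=-0.00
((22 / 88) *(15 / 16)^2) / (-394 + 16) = -25 / 43008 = -0.00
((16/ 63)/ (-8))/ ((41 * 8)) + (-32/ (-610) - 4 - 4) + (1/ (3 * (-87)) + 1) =-635270717/ 91386540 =-6.95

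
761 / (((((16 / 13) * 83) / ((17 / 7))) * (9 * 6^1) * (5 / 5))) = 168181 / 501984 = 0.34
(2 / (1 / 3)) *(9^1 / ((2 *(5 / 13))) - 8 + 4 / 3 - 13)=-239 / 5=-47.80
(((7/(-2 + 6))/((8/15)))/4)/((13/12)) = 315/416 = 0.76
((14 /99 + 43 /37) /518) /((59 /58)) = 138475 /55974303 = 0.00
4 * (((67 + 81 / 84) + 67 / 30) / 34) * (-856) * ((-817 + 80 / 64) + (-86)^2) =-83034358601 / 1785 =-46517847.96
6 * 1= 6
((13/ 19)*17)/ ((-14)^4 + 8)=221/ 730056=0.00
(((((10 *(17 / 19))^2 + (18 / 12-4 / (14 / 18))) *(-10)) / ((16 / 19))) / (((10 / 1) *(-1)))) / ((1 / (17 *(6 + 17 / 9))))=466130123 / 38304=12169.23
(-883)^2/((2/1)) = 779689/2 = 389844.50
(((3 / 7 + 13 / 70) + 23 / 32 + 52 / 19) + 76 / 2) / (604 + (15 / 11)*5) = 0.07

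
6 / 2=3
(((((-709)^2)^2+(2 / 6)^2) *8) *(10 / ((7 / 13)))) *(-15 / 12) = -2956451796805000 / 63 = -46927806298492.06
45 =45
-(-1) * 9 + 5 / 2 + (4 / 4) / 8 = 93 / 8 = 11.62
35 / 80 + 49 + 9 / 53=42067 / 848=49.61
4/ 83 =0.05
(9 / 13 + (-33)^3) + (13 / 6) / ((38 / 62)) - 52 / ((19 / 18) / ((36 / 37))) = -1972965941 / 54834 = -35980.70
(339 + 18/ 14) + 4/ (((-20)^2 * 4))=952807/ 2800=340.29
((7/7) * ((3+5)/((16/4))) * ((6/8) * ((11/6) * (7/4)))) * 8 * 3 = 231/2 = 115.50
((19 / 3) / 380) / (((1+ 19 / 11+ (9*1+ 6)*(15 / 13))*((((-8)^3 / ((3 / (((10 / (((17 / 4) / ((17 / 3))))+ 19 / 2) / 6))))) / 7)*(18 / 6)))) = -1001 / 334937600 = -0.00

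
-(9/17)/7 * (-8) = 72/119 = 0.61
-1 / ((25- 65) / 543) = 543 / 40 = 13.58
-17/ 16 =-1.06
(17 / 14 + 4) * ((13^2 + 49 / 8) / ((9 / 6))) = 34091 / 56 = 608.77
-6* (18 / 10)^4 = -39366 / 625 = -62.99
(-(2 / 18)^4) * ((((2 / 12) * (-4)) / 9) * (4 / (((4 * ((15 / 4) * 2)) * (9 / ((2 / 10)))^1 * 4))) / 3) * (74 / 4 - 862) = -1687 / 717445350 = -0.00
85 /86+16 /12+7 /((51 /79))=19247 /1462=13.16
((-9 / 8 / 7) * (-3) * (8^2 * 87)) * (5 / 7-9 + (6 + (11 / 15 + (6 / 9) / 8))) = -966222 / 245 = -3943.76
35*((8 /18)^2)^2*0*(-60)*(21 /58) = 0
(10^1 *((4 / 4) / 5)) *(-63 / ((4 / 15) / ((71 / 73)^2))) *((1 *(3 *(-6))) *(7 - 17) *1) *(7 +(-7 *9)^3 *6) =643223477688750 / 5329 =120702472825.81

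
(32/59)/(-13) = -32/767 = -0.04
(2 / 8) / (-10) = -1 / 40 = -0.02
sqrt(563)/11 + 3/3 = 3.16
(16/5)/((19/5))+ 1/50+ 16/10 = 2339/950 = 2.46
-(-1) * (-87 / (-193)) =87 / 193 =0.45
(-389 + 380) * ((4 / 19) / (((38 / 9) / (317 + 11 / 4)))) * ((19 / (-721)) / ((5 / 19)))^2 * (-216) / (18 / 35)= 224395434 / 371315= 604.33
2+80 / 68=54 / 17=3.18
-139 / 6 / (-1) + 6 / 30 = 701 / 30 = 23.37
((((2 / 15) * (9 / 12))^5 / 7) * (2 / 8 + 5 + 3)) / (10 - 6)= 33 / 11200000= 0.00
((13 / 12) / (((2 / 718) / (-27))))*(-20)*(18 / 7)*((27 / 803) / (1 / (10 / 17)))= 1020672900 / 95557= 10681.30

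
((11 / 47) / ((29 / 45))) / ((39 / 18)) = 2970 / 17719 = 0.17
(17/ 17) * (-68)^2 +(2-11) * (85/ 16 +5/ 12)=73159/ 16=4572.44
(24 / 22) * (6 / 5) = 72 / 55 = 1.31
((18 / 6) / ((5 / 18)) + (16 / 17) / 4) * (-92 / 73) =-86296 / 6205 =-13.91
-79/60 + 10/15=-13/20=-0.65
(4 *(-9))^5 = -60466176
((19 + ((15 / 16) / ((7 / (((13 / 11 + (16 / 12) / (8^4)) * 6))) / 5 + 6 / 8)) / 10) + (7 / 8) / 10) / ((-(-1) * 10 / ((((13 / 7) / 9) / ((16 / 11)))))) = 18459391379 / 67818329600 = 0.27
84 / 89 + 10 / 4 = 613 / 178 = 3.44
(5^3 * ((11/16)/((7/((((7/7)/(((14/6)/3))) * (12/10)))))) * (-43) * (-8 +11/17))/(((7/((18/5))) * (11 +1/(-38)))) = 454966875/1621018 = 280.67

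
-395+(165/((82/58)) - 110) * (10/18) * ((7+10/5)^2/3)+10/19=-228920/779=-293.86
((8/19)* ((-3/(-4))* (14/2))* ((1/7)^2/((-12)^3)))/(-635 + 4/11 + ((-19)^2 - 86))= 11/151530624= 0.00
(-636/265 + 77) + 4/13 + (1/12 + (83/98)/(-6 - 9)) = 2863999/38220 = 74.93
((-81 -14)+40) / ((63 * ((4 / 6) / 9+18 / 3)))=-165 / 1148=-0.14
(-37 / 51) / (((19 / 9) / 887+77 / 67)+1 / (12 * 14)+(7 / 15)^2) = -3078422200 / 5835986389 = -0.53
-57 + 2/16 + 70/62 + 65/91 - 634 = -1196159/1736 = -689.03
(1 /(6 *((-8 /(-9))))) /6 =1 /32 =0.03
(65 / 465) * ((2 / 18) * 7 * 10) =910 / 837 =1.09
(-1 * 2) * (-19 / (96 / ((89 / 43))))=1691 / 2064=0.82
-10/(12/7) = -35/6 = -5.83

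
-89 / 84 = -1.06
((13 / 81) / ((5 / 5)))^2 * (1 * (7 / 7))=169 / 6561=0.03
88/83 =1.06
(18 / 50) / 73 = 0.00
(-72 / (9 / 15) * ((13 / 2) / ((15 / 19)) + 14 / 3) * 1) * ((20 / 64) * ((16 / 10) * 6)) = -4644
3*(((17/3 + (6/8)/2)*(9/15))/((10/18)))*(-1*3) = -2349/40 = -58.72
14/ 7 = 2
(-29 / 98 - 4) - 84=-8653 / 98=-88.30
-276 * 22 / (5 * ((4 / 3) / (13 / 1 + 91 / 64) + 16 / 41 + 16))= -86168511 / 1169540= -73.68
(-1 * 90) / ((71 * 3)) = -30 / 71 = -0.42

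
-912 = -912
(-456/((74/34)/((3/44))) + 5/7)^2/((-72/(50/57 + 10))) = -231698273195/8327837826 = -27.82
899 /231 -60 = -12961 /231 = -56.11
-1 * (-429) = 429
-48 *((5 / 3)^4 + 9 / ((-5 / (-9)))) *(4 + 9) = -2014688 / 135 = -14923.61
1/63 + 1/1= 64/63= 1.02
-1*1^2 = -1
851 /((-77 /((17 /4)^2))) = -245939 /1232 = -199.63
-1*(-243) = 243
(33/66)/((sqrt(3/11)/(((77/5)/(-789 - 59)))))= -77 * sqrt(33)/25440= -0.02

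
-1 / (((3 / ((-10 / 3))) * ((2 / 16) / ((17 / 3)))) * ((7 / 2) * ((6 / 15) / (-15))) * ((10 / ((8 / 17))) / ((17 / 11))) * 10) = -2720 / 693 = -3.92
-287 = -287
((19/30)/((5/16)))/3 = 152/225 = 0.68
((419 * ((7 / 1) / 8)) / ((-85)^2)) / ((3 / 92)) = 1.56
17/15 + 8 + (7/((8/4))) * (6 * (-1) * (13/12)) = -817/60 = -13.62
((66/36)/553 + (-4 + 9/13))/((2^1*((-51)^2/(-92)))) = 3278213/56095767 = 0.06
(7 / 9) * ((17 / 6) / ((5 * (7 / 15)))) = 17 / 18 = 0.94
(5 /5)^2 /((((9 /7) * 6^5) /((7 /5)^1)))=49 /349920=0.00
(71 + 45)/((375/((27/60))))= 87/625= 0.14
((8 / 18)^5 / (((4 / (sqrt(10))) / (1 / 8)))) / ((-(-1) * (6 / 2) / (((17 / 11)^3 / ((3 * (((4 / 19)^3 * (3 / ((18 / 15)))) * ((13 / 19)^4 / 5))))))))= 4391591853707 * sqrt(10) / 20202565399731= 0.69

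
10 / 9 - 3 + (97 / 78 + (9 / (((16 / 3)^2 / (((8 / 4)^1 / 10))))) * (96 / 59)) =-149749 / 276120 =-0.54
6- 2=4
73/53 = 1.38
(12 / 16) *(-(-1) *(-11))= -33 / 4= -8.25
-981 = -981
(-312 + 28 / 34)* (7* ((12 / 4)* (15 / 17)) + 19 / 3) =-6707720 / 867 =-7736.70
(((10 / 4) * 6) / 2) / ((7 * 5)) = 3 / 14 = 0.21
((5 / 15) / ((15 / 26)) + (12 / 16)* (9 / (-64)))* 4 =5441 / 2880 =1.89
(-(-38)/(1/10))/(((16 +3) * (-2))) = -10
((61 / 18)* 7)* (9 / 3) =427 / 6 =71.17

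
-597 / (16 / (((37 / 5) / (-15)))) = 7363 / 400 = 18.41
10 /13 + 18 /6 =49 /13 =3.77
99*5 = 495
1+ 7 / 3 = 10 / 3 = 3.33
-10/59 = -0.17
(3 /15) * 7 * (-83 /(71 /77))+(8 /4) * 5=-41187 /355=-116.02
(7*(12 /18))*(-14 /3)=-196 /9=-21.78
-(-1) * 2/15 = 2/15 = 0.13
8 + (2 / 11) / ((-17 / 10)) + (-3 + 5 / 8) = 8255 / 1496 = 5.52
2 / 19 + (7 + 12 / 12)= 8.11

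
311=311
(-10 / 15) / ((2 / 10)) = -10 / 3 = -3.33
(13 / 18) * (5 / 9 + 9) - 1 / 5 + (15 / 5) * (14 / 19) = 68576 / 7695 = 8.91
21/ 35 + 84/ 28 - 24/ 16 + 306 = 3081/ 10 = 308.10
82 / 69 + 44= 3118 / 69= 45.19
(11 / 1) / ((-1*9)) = -11 / 9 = -1.22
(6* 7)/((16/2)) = 21/4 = 5.25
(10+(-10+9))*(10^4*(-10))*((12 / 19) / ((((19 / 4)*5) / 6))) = -143601.11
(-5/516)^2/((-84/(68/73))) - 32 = -13061454761/408170448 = -32.00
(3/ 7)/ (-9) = -1/ 21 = -0.05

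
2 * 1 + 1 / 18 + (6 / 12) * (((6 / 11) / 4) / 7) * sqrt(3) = 3 * sqrt(3) / 308 + 37 / 18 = 2.07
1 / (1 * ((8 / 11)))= 11 / 8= 1.38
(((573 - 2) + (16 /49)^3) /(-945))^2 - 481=-237637707173196776 /494424620106921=-480.63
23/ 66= 0.35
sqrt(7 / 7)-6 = -5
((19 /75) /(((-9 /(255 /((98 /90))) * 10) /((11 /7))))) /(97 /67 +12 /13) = -3094663 /7082950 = -0.44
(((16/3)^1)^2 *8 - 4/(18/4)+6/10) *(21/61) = 23863/305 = 78.24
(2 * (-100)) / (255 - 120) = -40 / 27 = -1.48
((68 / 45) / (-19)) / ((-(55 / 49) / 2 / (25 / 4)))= 1666 / 1881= 0.89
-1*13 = -13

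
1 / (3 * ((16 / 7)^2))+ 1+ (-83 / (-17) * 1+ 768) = 10104641 / 13056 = 773.95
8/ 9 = 0.89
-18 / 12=-3 / 2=-1.50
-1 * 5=-5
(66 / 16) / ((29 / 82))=11.66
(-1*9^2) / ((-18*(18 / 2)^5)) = 1 / 13122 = 0.00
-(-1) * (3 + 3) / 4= 1.50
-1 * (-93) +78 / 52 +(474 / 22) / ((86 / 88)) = 10023 / 86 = 116.55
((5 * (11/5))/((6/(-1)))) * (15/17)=-55/34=-1.62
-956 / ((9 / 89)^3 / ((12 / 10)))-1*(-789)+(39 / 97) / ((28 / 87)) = -1108593.07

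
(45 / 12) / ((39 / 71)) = 355 / 52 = 6.83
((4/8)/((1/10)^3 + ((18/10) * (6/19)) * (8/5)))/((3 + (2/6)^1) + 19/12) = 114000/1020641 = 0.11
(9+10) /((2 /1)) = 19 /2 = 9.50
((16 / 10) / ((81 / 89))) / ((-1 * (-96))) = 89 / 4860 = 0.02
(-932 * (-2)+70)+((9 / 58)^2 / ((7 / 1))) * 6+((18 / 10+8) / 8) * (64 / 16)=1938.92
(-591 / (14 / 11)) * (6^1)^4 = -601806.86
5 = 5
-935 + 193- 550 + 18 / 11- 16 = -14370 / 11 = -1306.36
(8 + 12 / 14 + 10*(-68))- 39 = -4971 / 7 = -710.14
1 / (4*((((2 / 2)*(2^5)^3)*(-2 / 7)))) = -7 / 262144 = -0.00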